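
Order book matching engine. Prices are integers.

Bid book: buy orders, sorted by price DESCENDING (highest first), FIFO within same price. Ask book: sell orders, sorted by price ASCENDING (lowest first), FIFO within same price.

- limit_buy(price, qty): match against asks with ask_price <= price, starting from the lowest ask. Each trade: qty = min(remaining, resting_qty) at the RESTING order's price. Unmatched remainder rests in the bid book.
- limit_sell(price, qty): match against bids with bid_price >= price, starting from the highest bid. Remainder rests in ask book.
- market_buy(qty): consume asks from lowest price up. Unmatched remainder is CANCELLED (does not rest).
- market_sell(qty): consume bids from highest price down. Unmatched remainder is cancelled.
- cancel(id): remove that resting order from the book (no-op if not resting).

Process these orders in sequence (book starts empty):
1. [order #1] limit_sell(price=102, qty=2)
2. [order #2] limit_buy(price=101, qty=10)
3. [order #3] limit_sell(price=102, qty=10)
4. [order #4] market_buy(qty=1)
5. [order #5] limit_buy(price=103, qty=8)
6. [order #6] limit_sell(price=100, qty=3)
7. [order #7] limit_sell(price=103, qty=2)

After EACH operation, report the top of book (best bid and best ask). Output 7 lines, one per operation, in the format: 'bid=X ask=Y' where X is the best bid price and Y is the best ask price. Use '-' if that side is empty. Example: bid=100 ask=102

After op 1 [order #1] limit_sell(price=102, qty=2): fills=none; bids=[-] asks=[#1:2@102]
After op 2 [order #2] limit_buy(price=101, qty=10): fills=none; bids=[#2:10@101] asks=[#1:2@102]
After op 3 [order #3] limit_sell(price=102, qty=10): fills=none; bids=[#2:10@101] asks=[#1:2@102 #3:10@102]
After op 4 [order #4] market_buy(qty=1): fills=#4x#1:1@102; bids=[#2:10@101] asks=[#1:1@102 #3:10@102]
After op 5 [order #5] limit_buy(price=103, qty=8): fills=#5x#1:1@102 #5x#3:7@102; bids=[#2:10@101] asks=[#3:3@102]
After op 6 [order #6] limit_sell(price=100, qty=3): fills=#2x#6:3@101; bids=[#2:7@101] asks=[#3:3@102]
After op 7 [order #7] limit_sell(price=103, qty=2): fills=none; bids=[#2:7@101] asks=[#3:3@102 #7:2@103]

Answer: bid=- ask=102
bid=101 ask=102
bid=101 ask=102
bid=101 ask=102
bid=101 ask=102
bid=101 ask=102
bid=101 ask=102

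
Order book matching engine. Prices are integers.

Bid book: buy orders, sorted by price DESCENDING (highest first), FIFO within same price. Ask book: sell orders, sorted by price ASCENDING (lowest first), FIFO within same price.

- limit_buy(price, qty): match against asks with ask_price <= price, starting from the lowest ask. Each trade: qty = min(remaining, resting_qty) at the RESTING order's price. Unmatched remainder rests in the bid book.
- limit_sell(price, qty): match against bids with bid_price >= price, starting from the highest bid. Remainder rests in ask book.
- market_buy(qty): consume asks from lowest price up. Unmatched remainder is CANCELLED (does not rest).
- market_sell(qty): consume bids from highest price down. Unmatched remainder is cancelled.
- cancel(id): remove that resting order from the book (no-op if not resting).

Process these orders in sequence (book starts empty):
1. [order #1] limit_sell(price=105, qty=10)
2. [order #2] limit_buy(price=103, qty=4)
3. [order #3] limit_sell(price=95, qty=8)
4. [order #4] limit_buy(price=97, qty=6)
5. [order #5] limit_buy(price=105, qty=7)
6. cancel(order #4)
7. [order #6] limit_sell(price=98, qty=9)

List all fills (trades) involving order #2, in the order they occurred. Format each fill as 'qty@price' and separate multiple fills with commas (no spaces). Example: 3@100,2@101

Answer: 4@103

Derivation:
After op 1 [order #1] limit_sell(price=105, qty=10): fills=none; bids=[-] asks=[#1:10@105]
After op 2 [order #2] limit_buy(price=103, qty=4): fills=none; bids=[#2:4@103] asks=[#1:10@105]
After op 3 [order #3] limit_sell(price=95, qty=8): fills=#2x#3:4@103; bids=[-] asks=[#3:4@95 #1:10@105]
After op 4 [order #4] limit_buy(price=97, qty=6): fills=#4x#3:4@95; bids=[#4:2@97] asks=[#1:10@105]
After op 5 [order #5] limit_buy(price=105, qty=7): fills=#5x#1:7@105; bids=[#4:2@97] asks=[#1:3@105]
After op 6 cancel(order #4): fills=none; bids=[-] asks=[#1:3@105]
After op 7 [order #6] limit_sell(price=98, qty=9): fills=none; bids=[-] asks=[#6:9@98 #1:3@105]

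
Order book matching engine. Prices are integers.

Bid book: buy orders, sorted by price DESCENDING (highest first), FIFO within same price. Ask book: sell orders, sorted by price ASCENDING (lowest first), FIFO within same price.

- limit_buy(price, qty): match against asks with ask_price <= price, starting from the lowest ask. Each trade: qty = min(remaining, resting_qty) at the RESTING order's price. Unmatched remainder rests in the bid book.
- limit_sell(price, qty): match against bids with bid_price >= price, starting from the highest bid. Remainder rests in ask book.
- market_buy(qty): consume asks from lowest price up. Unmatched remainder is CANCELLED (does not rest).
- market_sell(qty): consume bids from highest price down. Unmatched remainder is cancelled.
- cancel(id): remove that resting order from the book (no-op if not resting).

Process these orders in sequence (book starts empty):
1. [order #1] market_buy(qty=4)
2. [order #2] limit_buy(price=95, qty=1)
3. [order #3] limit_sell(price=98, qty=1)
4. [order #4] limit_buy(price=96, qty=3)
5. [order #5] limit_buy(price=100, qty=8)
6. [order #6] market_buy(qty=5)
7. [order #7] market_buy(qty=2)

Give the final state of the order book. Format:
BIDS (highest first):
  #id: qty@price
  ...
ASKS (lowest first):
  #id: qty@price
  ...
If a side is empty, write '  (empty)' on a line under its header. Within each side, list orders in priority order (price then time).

After op 1 [order #1] market_buy(qty=4): fills=none; bids=[-] asks=[-]
After op 2 [order #2] limit_buy(price=95, qty=1): fills=none; bids=[#2:1@95] asks=[-]
After op 3 [order #3] limit_sell(price=98, qty=1): fills=none; bids=[#2:1@95] asks=[#3:1@98]
After op 4 [order #4] limit_buy(price=96, qty=3): fills=none; bids=[#4:3@96 #2:1@95] asks=[#3:1@98]
After op 5 [order #5] limit_buy(price=100, qty=8): fills=#5x#3:1@98; bids=[#5:7@100 #4:3@96 #2:1@95] asks=[-]
After op 6 [order #6] market_buy(qty=5): fills=none; bids=[#5:7@100 #4:3@96 #2:1@95] asks=[-]
After op 7 [order #7] market_buy(qty=2): fills=none; bids=[#5:7@100 #4:3@96 #2:1@95] asks=[-]

Answer: BIDS (highest first):
  #5: 7@100
  #4: 3@96
  #2: 1@95
ASKS (lowest first):
  (empty)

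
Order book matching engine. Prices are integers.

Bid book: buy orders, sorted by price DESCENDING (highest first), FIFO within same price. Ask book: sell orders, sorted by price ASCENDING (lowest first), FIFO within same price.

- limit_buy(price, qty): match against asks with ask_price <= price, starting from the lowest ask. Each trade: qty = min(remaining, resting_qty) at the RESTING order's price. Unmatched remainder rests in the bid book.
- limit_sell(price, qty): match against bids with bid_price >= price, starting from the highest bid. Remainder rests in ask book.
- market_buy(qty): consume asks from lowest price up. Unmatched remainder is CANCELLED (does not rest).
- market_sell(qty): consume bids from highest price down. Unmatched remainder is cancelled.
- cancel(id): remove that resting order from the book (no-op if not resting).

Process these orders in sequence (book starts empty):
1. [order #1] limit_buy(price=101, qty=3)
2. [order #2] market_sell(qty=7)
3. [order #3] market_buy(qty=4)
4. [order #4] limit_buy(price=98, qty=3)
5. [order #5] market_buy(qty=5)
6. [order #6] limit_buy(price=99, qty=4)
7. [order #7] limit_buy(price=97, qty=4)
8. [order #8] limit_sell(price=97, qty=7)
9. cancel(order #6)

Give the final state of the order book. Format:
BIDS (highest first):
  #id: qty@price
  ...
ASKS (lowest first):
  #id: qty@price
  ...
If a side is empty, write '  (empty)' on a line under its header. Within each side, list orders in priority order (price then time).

Answer: BIDS (highest first):
  #7: 4@97
ASKS (lowest first):
  (empty)

Derivation:
After op 1 [order #1] limit_buy(price=101, qty=3): fills=none; bids=[#1:3@101] asks=[-]
After op 2 [order #2] market_sell(qty=7): fills=#1x#2:3@101; bids=[-] asks=[-]
After op 3 [order #3] market_buy(qty=4): fills=none; bids=[-] asks=[-]
After op 4 [order #4] limit_buy(price=98, qty=3): fills=none; bids=[#4:3@98] asks=[-]
After op 5 [order #5] market_buy(qty=5): fills=none; bids=[#4:3@98] asks=[-]
After op 6 [order #6] limit_buy(price=99, qty=4): fills=none; bids=[#6:4@99 #4:3@98] asks=[-]
After op 7 [order #7] limit_buy(price=97, qty=4): fills=none; bids=[#6:4@99 #4:3@98 #7:4@97] asks=[-]
After op 8 [order #8] limit_sell(price=97, qty=7): fills=#6x#8:4@99 #4x#8:3@98; bids=[#7:4@97] asks=[-]
After op 9 cancel(order #6): fills=none; bids=[#7:4@97] asks=[-]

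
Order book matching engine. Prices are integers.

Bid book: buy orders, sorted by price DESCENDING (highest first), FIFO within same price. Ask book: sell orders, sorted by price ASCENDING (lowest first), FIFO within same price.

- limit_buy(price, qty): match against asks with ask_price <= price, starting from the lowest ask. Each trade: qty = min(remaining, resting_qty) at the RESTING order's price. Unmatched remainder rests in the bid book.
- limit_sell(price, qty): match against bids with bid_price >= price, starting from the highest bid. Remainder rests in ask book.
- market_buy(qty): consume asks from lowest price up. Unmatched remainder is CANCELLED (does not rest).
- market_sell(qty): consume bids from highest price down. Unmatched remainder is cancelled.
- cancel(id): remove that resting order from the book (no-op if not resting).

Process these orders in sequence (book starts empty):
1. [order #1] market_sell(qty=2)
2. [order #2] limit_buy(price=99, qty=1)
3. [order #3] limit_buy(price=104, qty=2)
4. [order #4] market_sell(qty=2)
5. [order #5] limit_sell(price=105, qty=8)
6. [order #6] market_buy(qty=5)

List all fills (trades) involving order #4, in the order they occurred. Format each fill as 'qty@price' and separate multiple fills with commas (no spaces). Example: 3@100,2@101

After op 1 [order #1] market_sell(qty=2): fills=none; bids=[-] asks=[-]
After op 2 [order #2] limit_buy(price=99, qty=1): fills=none; bids=[#2:1@99] asks=[-]
After op 3 [order #3] limit_buy(price=104, qty=2): fills=none; bids=[#3:2@104 #2:1@99] asks=[-]
After op 4 [order #4] market_sell(qty=2): fills=#3x#4:2@104; bids=[#2:1@99] asks=[-]
After op 5 [order #5] limit_sell(price=105, qty=8): fills=none; bids=[#2:1@99] asks=[#5:8@105]
After op 6 [order #6] market_buy(qty=5): fills=#6x#5:5@105; bids=[#2:1@99] asks=[#5:3@105]

Answer: 2@104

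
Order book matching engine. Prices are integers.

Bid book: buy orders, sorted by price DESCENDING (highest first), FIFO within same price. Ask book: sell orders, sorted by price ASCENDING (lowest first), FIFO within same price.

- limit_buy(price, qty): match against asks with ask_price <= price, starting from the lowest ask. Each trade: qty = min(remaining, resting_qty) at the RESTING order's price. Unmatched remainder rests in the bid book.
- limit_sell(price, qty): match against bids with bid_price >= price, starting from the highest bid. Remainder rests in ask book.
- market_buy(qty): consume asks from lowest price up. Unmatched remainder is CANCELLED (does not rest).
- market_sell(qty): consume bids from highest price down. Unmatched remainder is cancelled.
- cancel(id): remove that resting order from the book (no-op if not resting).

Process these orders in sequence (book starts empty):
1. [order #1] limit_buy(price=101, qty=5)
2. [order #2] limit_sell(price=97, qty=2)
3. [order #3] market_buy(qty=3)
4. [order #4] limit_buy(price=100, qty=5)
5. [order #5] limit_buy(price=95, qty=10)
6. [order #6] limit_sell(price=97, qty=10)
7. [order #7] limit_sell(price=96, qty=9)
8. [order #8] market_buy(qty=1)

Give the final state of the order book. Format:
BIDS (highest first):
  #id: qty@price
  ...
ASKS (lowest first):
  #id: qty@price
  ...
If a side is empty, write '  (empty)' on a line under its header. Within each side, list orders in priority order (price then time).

Answer: BIDS (highest first):
  #5: 10@95
ASKS (lowest first):
  #7: 8@96
  #6: 2@97

Derivation:
After op 1 [order #1] limit_buy(price=101, qty=5): fills=none; bids=[#1:5@101] asks=[-]
After op 2 [order #2] limit_sell(price=97, qty=2): fills=#1x#2:2@101; bids=[#1:3@101] asks=[-]
After op 3 [order #3] market_buy(qty=3): fills=none; bids=[#1:3@101] asks=[-]
After op 4 [order #4] limit_buy(price=100, qty=5): fills=none; bids=[#1:3@101 #4:5@100] asks=[-]
After op 5 [order #5] limit_buy(price=95, qty=10): fills=none; bids=[#1:3@101 #4:5@100 #5:10@95] asks=[-]
After op 6 [order #6] limit_sell(price=97, qty=10): fills=#1x#6:3@101 #4x#6:5@100; bids=[#5:10@95] asks=[#6:2@97]
After op 7 [order #7] limit_sell(price=96, qty=9): fills=none; bids=[#5:10@95] asks=[#7:9@96 #6:2@97]
After op 8 [order #8] market_buy(qty=1): fills=#8x#7:1@96; bids=[#5:10@95] asks=[#7:8@96 #6:2@97]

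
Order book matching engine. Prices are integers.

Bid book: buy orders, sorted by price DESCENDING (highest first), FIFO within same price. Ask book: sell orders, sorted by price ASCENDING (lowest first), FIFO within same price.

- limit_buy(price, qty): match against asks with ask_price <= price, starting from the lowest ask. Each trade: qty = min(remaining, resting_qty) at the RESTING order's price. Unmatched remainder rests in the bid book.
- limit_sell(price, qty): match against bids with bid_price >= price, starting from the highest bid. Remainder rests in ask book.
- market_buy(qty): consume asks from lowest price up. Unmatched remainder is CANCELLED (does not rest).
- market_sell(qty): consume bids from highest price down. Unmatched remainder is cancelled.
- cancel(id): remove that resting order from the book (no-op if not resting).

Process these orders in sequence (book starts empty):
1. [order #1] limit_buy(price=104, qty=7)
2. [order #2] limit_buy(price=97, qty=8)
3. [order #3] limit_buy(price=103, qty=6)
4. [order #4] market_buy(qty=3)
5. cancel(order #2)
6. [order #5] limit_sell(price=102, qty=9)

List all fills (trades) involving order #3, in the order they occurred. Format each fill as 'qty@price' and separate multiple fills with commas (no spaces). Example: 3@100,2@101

After op 1 [order #1] limit_buy(price=104, qty=7): fills=none; bids=[#1:7@104] asks=[-]
After op 2 [order #2] limit_buy(price=97, qty=8): fills=none; bids=[#1:7@104 #2:8@97] asks=[-]
After op 3 [order #3] limit_buy(price=103, qty=6): fills=none; bids=[#1:7@104 #3:6@103 #2:8@97] asks=[-]
After op 4 [order #4] market_buy(qty=3): fills=none; bids=[#1:7@104 #3:6@103 #2:8@97] asks=[-]
After op 5 cancel(order #2): fills=none; bids=[#1:7@104 #3:6@103] asks=[-]
After op 6 [order #5] limit_sell(price=102, qty=9): fills=#1x#5:7@104 #3x#5:2@103; bids=[#3:4@103] asks=[-]

Answer: 2@103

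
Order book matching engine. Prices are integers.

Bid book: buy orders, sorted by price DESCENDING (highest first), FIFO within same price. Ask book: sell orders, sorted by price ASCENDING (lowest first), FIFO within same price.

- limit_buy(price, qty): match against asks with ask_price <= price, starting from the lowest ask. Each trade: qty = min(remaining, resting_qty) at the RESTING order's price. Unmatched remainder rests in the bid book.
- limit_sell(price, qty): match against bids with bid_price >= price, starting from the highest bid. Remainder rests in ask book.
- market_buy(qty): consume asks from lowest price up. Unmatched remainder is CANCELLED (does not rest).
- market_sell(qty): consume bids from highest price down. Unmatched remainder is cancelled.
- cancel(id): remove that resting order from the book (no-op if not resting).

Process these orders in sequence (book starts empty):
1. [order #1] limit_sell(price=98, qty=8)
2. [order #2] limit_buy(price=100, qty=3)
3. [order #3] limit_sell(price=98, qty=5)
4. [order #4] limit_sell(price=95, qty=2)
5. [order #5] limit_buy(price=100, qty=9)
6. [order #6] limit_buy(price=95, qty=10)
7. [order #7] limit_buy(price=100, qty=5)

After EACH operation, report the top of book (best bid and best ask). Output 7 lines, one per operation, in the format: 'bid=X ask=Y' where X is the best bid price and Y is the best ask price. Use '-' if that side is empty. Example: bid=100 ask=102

Answer: bid=- ask=98
bid=- ask=98
bid=- ask=98
bid=- ask=95
bid=- ask=98
bid=95 ask=98
bid=100 ask=-

Derivation:
After op 1 [order #1] limit_sell(price=98, qty=8): fills=none; bids=[-] asks=[#1:8@98]
After op 2 [order #2] limit_buy(price=100, qty=3): fills=#2x#1:3@98; bids=[-] asks=[#1:5@98]
After op 3 [order #3] limit_sell(price=98, qty=5): fills=none; bids=[-] asks=[#1:5@98 #3:5@98]
After op 4 [order #4] limit_sell(price=95, qty=2): fills=none; bids=[-] asks=[#4:2@95 #1:5@98 #3:5@98]
After op 5 [order #5] limit_buy(price=100, qty=9): fills=#5x#4:2@95 #5x#1:5@98 #5x#3:2@98; bids=[-] asks=[#3:3@98]
After op 6 [order #6] limit_buy(price=95, qty=10): fills=none; bids=[#6:10@95] asks=[#3:3@98]
After op 7 [order #7] limit_buy(price=100, qty=5): fills=#7x#3:3@98; bids=[#7:2@100 #6:10@95] asks=[-]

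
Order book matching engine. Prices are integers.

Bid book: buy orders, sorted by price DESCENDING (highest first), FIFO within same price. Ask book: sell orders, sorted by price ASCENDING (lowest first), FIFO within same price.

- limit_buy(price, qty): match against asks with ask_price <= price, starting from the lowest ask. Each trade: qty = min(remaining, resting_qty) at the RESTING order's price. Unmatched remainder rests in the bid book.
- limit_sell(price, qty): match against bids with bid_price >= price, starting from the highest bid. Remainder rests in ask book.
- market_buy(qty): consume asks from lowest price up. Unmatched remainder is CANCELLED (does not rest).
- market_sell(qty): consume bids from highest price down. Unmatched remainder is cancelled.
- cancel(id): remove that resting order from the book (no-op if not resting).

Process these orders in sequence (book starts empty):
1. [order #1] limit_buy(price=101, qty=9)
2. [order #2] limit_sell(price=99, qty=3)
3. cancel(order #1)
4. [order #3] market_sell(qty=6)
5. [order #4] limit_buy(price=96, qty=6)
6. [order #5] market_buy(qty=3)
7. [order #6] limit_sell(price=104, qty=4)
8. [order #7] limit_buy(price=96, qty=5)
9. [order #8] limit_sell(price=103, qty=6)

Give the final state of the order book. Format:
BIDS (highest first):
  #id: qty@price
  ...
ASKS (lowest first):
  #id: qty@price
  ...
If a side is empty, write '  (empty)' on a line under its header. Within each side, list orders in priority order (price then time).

Answer: BIDS (highest first):
  #4: 6@96
  #7: 5@96
ASKS (lowest first):
  #8: 6@103
  #6: 4@104

Derivation:
After op 1 [order #1] limit_buy(price=101, qty=9): fills=none; bids=[#1:9@101] asks=[-]
After op 2 [order #2] limit_sell(price=99, qty=3): fills=#1x#2:3@101; bids=[#1:6@101] asks=[-]
After op 3 cancel(order #1): fills=none; bids=[-] asks=[-]
After op 4 [order #3] market_sell(qty=6): fills=none; bids=[-] asks=[-]
After op 5 [order #4] limit_buy(price=96, qty=6): fills=none; bids=[#4:6@96] asks=[-]
After op 6 [order #5] market_buy(qty=3): fills=none; bids=[#4:6@96] asks=[-]
After op 7 [order #6] limit_sell(price=104, qty=4): fills=none; bids=[#4:6@96] asks=[#6:4@104]
After op 8 [order #7] limit_buy(price=96, qty=5): fills=none; bids=[#4:6@96 #7:5@96] asks=[#6:4@104]
After op 9 [order #8] limit_sell(price=103, qty=6): fills=none; bids=[#4:6@96 #7:5@96] asks=[#8:6@103 #6:4@104]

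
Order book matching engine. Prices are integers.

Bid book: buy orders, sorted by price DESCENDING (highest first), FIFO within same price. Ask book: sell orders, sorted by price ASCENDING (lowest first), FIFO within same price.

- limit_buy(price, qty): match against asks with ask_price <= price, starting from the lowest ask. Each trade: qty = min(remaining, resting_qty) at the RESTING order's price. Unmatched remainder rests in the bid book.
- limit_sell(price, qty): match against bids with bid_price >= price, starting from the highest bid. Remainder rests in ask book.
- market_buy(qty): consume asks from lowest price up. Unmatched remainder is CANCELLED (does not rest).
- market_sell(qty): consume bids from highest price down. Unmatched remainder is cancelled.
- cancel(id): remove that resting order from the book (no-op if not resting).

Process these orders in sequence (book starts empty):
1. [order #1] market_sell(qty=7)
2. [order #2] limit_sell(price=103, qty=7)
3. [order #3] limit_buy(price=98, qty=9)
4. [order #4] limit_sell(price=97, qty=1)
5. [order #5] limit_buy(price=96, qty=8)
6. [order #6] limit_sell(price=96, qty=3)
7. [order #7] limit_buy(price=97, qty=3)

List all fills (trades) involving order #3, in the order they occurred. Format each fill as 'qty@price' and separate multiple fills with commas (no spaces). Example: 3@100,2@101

After op 1 [order #1] market_sell(qty=7): fills=none; bids=[-] asks=[-]
After op 2 [order #2] limit_sell(price=103, qty=7): fills=none; bids=[-] asks=[#2:7@103]
After op 3 [order #3] limit_buy(price=98, qty=9): fills=none; bids=[#3:9@98] asks=[#2:7@103]
After op 4 [order #4] limit_sell(price=97, qty=1): fills=#3x#4:1@98; bids=[#3:8@98] asks=[#2:7@103]
After op 5 [order #5] limit_buy(price=96, qty=8): fills=none; bids=[#3:8@98 #5:8@96] asks=[#2:7@103]
After op 6 [order #6] limit_sell(price=96, qty=3): fills=#3x#6:3@98; bids=[#3:5@98 #5:8@96] asks=[#2:7@103]
After op 7 [order #7] limit_buy(price=97, qty=3): fills=none; bids=[#3:5@98 #7:3@97 #5:8@96] asks=[#2:7@103]

Answer: 1@98,3@98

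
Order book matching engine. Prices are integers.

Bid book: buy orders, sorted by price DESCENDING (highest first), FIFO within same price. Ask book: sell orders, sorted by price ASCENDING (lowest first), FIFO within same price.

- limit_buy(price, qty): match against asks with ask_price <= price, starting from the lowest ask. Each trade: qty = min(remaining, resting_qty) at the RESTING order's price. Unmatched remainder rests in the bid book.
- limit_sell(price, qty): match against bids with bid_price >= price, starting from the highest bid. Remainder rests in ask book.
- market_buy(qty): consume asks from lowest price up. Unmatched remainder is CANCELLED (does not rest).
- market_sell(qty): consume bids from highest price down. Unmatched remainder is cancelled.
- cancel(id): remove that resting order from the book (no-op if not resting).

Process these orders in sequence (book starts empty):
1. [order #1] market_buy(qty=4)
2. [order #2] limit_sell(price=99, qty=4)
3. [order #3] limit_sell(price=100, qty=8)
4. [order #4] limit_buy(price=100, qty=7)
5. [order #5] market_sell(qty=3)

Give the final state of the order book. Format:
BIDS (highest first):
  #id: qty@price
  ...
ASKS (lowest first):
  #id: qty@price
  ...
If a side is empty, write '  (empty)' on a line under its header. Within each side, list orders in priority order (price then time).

After op 1 [order #1] market_buy(qty=4): fills=none; bids=[-] asks=[-]
After op 2 [order #2] limit_sell(price=99, qty=4): fills=none; bids=[-] asks=[#2:4@99]
After op 3 [order #3] limit_sell(price=100, qty=8): fills=none; bids=[-] asks=[#2:4@99 #3:8@100]
After op 4 [order #4] limit_buy(price=100, qty=7): fills=#4x#2:4@99 #4x#3:3@100; bids=[-] asks=[#3:5@100]
After op 5 [order #5] market_sell(qty=3): fills=none; bids=[-] asks=[#3:5@100]

Answer: BIDS (highest first):
  (empty)
ASKS (lowest first):
  #3: 5@100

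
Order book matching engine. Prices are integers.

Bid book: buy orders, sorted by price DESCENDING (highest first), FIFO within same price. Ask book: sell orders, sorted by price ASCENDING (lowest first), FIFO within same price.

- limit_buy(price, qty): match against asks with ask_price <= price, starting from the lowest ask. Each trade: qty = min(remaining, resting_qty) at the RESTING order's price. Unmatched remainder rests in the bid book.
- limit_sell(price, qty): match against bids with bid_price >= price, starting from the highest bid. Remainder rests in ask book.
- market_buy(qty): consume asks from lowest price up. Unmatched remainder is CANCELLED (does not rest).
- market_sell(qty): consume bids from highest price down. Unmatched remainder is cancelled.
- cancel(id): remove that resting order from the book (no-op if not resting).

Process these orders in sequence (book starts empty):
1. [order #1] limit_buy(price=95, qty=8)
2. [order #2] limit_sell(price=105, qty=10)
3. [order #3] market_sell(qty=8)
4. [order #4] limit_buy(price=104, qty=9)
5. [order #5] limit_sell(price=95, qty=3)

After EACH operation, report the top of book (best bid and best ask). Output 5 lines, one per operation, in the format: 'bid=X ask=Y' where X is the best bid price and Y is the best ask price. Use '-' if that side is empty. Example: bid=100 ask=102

Answer: bid=95 ask=-
bid=95 ask=105
bid=- ask=105
bid=104 ask=105
bid=104 ask=105

Derivation:
After op 1 [order #1] limit_buy(price=95, qty=8): fills=none; bids=[#1:8@95] asks=[-]
After op 2 [order #2] limit_sell(price=105, qty=10): fills=none; bids=[#1:8@95] asks=[#2:10@105]
After op 3 [order #3] market_sell(qty=8): fills=#1x#3:8@95; bids=[-] asks=[#2:10@105]
After op 4 [order #4] limit_buy(price=104, qty=9): fills=none; bids=[#4:9@104] asks=[#2:10@105]
After op 5 [order #5] limit_sell(price=95, qty=3): fills=#4x#5:3@104; bids=[#4:6@104] asks=[#2:10@105]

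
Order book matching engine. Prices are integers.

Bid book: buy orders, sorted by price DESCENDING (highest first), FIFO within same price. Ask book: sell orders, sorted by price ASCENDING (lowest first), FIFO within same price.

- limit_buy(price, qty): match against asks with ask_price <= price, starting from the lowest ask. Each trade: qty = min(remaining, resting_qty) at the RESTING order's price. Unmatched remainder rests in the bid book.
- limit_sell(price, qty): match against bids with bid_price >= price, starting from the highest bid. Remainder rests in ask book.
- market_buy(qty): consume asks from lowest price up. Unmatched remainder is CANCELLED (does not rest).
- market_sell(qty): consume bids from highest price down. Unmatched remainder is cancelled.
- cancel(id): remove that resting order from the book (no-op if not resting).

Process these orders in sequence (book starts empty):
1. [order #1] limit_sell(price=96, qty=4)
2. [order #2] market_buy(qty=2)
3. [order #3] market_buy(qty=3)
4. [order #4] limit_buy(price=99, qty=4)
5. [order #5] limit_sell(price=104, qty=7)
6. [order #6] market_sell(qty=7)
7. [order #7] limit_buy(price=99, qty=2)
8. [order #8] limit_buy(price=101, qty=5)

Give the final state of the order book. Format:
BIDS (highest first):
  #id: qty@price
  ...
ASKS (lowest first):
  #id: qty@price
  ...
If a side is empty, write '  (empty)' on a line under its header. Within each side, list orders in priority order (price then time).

Answer: BIDS (highest first):
  #8: 5@101
  #7: 2@99
ASKS (lowest first):
  #5: 7@104

Derivation:
After op 1 [order #1] limit_sell(price=96, qty=4): fills=none; bids=[-] asks=[#1:4@96]
After op 2 [order #2] market_buy(qty=2): fills=#2x#1:2@96; bids=[-] asks=[#1:2@96]
After op 3 [order #3] market_buy(qty=3): fills=#3x#1:2@96; bids=[-] asks=[-]
After op 4 [order #4] limit_buy(price=99, qty=4): fills=none; bids=[#4:4@99] asks=[-]
After op 5 [order #5] limit_sell(price=104, qty=7): fills=none; bids=[#4:4@99] asks=[#5:7@104]
After op 6 [order #6] market_sell(qty=7): fills=#4x#6:4@99; bids=[-] asks=[#5:7@104]
After op 7 [order #7] limit_buy(price=99, qty=2): fills=none; bids=[#7:2@99] asks=[#5:7@104]
After op 8 [order #8] limit_buy(price=101, qty=5): fills=none; bids=[#8:5@101 #7:2@99] asks=[#5:7@104]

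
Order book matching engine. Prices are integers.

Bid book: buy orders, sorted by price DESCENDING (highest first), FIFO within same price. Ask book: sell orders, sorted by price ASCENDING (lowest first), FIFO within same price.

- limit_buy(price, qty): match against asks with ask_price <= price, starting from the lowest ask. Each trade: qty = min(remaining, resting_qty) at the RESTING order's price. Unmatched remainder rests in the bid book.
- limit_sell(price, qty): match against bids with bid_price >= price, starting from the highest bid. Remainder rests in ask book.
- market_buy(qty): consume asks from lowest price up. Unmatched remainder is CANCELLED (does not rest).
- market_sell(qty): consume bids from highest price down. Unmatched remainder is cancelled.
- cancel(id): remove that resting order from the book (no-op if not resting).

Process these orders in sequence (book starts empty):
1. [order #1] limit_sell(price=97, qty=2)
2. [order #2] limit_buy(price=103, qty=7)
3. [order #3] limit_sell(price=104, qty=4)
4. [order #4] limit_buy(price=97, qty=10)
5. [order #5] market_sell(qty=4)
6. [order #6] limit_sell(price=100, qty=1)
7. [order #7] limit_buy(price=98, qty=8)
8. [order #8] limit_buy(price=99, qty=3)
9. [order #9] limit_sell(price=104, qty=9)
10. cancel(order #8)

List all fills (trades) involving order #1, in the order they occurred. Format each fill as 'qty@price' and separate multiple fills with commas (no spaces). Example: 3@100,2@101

Answer: 2@97

Derivation:
After op 1 [order #1] limit_sell(price=97, qty=2): fills=none; bids=[-] asks=[#1:2@97]
After op 2 [order #2] limit_buy(price=103, qty=7): fills=#2x#1:2@97; bids=[#2:5@103] asks=[-]
After op 3 [order #3] limit_sell(price=104, qty=4): fills=none; bids=[#2:5@103] asks=[#3:4@104]
After op 4 [order #4] limit_buy(price=97, qty=10): fills=none; bids=[#2:5@103 #4:10@97] asks=[#3:4@104]
After op 5 [order #5] market_sell(qty=4): fills=#2x#5:4@103; bids=[#2:1@103 #4:10@97] asks=[#3:4@104]
After op 6 [order #6] limit_sell(price=100, qty=1): fills=#2x#6:1@103; bids=[#4:10@97] asks=[#3:4@104]
After op 7 [order #7] limit_buy(price=98, qty=8): fills=none; bids=[#7:8@98 #4:10@97] asks=[#3:4@104]
After op 8 [order #8] limit_buy(price=99, qty=3): fills=none; bids=[#8:3@99 #7:8@98 #4:10@97] asks=[#3:4@104]
After op 9 [order #9] limit_sell(price=104, qty=9): fills=none; bids=[#8:3@99 #7:8@98 #4:10@97] asks=[#3:4@104 #9:9@104]
After op 10 cancel(order #8): fills=none; bids=[#7:8@98 #4:10@97] asks=[#3:4@104 #9:9@104]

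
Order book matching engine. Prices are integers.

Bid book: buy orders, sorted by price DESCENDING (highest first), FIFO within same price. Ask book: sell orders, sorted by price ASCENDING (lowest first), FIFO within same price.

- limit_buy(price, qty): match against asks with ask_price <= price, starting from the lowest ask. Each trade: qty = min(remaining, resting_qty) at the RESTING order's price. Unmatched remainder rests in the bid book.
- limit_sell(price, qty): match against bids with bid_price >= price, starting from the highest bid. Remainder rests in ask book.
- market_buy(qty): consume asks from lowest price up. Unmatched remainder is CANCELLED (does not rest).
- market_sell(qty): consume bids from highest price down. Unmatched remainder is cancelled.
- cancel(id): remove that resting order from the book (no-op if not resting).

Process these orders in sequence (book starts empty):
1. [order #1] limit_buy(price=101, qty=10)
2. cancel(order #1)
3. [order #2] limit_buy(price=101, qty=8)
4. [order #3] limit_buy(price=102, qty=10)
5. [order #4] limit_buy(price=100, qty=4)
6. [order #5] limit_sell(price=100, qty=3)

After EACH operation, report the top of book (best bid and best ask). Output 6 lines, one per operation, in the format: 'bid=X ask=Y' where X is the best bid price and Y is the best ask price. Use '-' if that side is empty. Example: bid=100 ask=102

Answer: bid=101 ask=-
bid=- ask=-
bid=101 ask=-
bid=102 ask=-
bid=102 ask=-
bid=102 ask=-

Derivation:
After op 1 [order #1] limit_buy(price=101, qty=10): fills=none; bids=[#1:10@101] asks=[-]
After op 2 cancel(order #1): fills=none; bids=[-] asks=[-]
After op 3 [order #2] limit_buy(price=101, qty=8): fills=none; bids=[#2:8@101] asks=[-]
After op 4 [order #3] limit_buy(price=102, qty=10): fills=none; bids=[#3:10@102 #2:8@101] asks=[-]
After op 5 [order #4] limit_buy(price=100, qty=4): fills=none; bids=[#3:10@102 #2:8@101 #4:4@100] asks=[-]
After op 6 [order #5] limit_sell(price=100, qty=3): fills=#3x#5:3@102; bids=[#3:7@102 #2:8@101 #4:4@100] asks=[-]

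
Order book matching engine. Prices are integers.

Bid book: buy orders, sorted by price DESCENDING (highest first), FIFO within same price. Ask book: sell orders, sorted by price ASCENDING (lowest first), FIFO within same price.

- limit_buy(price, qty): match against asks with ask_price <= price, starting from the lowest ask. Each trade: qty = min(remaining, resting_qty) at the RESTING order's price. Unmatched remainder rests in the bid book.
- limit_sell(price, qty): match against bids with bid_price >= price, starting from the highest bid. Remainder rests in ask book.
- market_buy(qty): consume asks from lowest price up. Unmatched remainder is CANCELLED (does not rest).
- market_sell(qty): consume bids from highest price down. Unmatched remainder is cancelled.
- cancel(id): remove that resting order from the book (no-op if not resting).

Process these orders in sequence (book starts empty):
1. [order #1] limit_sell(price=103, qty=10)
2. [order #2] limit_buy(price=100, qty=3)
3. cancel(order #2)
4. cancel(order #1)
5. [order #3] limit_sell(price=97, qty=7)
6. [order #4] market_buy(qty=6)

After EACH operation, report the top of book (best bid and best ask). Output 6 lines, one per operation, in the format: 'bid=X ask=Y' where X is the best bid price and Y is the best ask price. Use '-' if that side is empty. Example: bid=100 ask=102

Answer: bid=- ask=103
bid=100 ask=103
bid=- ask=103
bid=- ask=-
bid=- ask=97
bid=- ask=97

Derivation:
After op 1 [order #1] limit_sell(price=103, qty=10): fills=none; bids=[-] asks=[#1:10@103]
After op 2 [order #2] limit_buy(price=100, qty=3): fills=none; bids=[#2:3@100] asks=[#1:10@103]
After op 3 cancel(order #2): fills=none; bids=[-] asks=[#1:10@103]
After op 4 cancel(order #1): fills=none; bids=[-] asks=[-]
After op 5 [order #3] limit_sell(price=97, qty=7): fills=none; bids=[-] asks=[#3:7@97]
After op 6 [order #4] market_buy(qty=6): fills=#4x#3:6@97; bids=[-] asks=[#3:1@97]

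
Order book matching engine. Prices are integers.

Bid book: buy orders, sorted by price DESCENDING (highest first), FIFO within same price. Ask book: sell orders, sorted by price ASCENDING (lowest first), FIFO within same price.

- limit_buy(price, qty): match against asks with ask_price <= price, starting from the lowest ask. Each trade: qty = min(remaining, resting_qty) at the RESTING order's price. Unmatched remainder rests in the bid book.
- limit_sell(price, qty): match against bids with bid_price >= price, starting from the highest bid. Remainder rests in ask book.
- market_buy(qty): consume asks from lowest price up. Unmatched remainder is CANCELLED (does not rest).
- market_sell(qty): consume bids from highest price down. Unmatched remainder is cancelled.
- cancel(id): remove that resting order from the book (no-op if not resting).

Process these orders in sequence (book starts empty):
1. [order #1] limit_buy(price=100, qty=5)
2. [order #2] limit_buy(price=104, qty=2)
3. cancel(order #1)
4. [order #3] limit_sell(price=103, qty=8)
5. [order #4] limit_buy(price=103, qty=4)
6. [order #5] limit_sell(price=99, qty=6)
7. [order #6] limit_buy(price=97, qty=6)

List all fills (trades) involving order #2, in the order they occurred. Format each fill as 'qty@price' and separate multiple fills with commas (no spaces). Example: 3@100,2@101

After op 1 [order #1] limit_buy(price=100, qty=5): fills=none; bids=[#1:5@100] asks=[-]
After op 2 [order #2] limit_buy(price=104, qty=2): fills=none; bids=[#2:2@104 #1:5@100] asks=[-]
After op 3 cancel(order #1): fills=none; bids=[#2:2@104] asks=[-]
After op 4 [order #3] limit_sell(price=103, qty=8): fills=#2x#3:2@104; bids=[-] asks=[#3:6@103]
After op 5 [order #4] limit_buy(price=103, qty=4): fills=#4x#3:4@103; bids=[-] asks=[#3:2@103]
After op 6 [order #5] limit_sell(price=99, qty=6): fills=none; bids=[-] asks=[#5:6@99 #3:2@103]
After op 7 [order #6] limit_buy(price=97, qty=6): fills=none; bids=[#6:6@97] asks=[#5:6@99 #3:2@103]

Answer: 2@104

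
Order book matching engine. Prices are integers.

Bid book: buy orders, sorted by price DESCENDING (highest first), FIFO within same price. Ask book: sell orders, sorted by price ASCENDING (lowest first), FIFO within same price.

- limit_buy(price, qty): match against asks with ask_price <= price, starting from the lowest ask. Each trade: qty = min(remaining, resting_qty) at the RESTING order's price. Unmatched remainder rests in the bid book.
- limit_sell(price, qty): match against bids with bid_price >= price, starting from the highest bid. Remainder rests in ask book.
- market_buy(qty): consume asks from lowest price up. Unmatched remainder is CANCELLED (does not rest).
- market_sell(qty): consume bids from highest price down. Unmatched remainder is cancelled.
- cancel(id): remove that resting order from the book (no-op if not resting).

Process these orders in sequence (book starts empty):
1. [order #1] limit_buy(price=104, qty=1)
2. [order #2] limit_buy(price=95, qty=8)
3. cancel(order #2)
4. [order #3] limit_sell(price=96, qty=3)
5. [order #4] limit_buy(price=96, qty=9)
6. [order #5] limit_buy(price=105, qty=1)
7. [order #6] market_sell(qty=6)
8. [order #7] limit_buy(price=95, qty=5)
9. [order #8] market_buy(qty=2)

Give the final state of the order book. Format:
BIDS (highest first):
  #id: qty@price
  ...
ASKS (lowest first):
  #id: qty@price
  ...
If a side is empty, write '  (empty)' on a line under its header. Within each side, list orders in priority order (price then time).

After op 1 [order #1] limit_buy(price=104, qty=1): fills=none; bids=[#1:1@104] asks=[-]
After op 2 [order #2] limit_buy(price=95, qty=8): fills=none; bids=[#1:1@104 #2:8@95] asks=[-]
After op 3 cancel(order #2): fills=none; bids=[#1:1@104] asks=[-]
After op 4 [order #3] limit_sell(price=96, qty=3): fills=#1x#3:1@104; bids=[-] asks=[#3:2@96]
After op 5 [order #4] limit_buy(price=96, qty=9): fills=#4x#3:2@96; bids=[#4:7@96] asks=[-]
After op 6 [order #5] limit_buy(price=105, qty=1): fills=none; bids=[#5:1@105 #4:7@96] asks=[-]
After op 7 [order #6] market_sell(qty=6): fills=#5x#6:1@105 #4x#6:5@96; bids=[#4:2@96] asks=[-]
After op 8 [order #7] limit_buy(price=95, qty=5): fills=none; bids=[#4:2@96 #7:5@95] asks=[-]
After op 9 [order #8] market_buy(qty=2): fills=none; bids=[#4:2@96 #7:5@95] asks=[-]

Answer: BIDS (highest first):
  #4: 2@96
  #7: 5@95
ASKS (lowest first):
  (empty)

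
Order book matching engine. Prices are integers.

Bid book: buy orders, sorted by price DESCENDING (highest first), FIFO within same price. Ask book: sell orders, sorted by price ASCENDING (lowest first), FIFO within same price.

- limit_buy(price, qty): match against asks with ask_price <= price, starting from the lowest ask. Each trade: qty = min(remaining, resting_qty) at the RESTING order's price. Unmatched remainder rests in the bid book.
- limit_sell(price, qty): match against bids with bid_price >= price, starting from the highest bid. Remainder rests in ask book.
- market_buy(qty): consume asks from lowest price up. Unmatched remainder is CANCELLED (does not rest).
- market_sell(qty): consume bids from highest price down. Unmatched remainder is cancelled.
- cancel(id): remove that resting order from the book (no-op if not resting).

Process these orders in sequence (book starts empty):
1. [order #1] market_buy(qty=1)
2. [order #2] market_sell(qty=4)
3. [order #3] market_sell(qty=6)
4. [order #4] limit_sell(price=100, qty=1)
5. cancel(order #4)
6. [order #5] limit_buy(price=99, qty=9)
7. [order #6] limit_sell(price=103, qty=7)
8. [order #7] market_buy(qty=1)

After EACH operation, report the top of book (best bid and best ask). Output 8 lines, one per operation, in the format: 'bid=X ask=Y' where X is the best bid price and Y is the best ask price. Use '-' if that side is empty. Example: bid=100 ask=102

Answer: bid=- ask=-
bid=- ask=-
bid=- ask=-
bid=- ask=100
bid=- ask=-
bid=99 ask=-
bid=99 ask=103
bid=99 ask=103

Derivation:
After op 1 [order #1] market_buy(qty=1): fills=none; bids=[-] asks=[-]
After op 2 [order #2] market_sell(qty=4): fills=none; bids=[-] asks=[-]
After op 3 [order #3] market_sell(qty=6): fills=none; bids=[-] asks=[-]
After op 4 [order #4] limit_sell(price=100, qty=1): fills=none; bids=[-] asks=[#4:1@100]
After op 5 cancel(order #4): fills=none; bids=[-] asks=[-]
After op 6 [order #5] limit_buy(price=99, qty=9): fills=none; bids=[#5:9@99] asks=[-]
After op 7 [order #6] limit_sell(price=103, qty=7): fills=none; bids=[#5:9@99] asks=[#6:7@103]
After op 8 [order #7] market_buy(qty=1): fills=#7x#6:1@103; bids=[#5:9@99] asks=[#6:6@103]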